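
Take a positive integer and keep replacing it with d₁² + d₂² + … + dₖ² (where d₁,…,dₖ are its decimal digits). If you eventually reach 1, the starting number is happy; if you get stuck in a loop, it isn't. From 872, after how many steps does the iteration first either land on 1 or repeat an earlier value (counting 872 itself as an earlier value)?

872 → 8² + 7² + 2² = 64 + 49 + 4 = 117
117 → 1² + 1² + 7² = 1 + 1 + 49 = 51
51 → 5² + 1² = 25 + 1 = 26
26 → 2² + 6² = 4 + 36 = 40
40 → 4² + 0² = 16 + 0 = 16
16 → 1² + 6² = 1 + 36 = 37
37 → 3² + 7² = 9 + 49 = 58
58 → 5² + 8² = 25 + 64 = 89
89 → 8² + 9² = 64 + 81 = 145
145 → 1² + 4² + 5² = 1 + 16 + 25 = 42
42 → 4² + 2² = 16 + 4 = 20
20 → 2² + 0² = 4 + 0 = 4
4 → 4² = 16  — 16 repeats.
That took 13 steps.

13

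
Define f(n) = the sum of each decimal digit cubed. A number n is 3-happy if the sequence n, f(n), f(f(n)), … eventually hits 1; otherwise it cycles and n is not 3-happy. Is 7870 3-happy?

3-happy

7870 → 7³ + 8³ + 7³ + 0³ = 1198
1198 → 1³ + 1³ + 9³ + 8³ = 1243
1243 → 1³ + 2³ + 4³ + 3³ = 100
100 → 1³ + 0³ + 0³ = 1  — reached 1.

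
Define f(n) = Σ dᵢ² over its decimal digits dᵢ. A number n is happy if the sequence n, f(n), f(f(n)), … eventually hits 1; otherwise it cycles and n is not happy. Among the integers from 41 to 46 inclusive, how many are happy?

1

41: 41 → 17 → 50 → 25 → 29 → 85 → 89 → 145 → 42 → 20 → 4 → 16 → 37 → 58 → 89  (repeats 89)
42: 42 → 20 → 4 → 16 → 37 → 58 → 89 → 145 → 42  (repeats 42)
43: 43 → 25 → 29 → 85 → 89 → 145 → 42 → 20 → 4 → 16 → 37 → 58 → 89  (repeats 89)
44: 44 → 32 → 13 → 10 → 1  (reaches 1)
45: 45 → 41 → 17 → 50 → 25 → 29 → 85 → 89 → 145 → 42 → 20 → 4 → 16 → 37 → 58 → 89  (repeats 89)
46: 46 → 52 → 29 → 85 → 89 → 145 → 42 → 20 → 4 → 16 → 37 → 58 → 89  (repeats 89)
happy: 44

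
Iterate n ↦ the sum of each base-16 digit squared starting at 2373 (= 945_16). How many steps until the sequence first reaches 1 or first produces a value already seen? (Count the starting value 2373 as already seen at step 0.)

2373 = (9,4,5)_16 → 9² + 4² + 5² = 81 + 16 + 25 = 122
122 = (7,10)_16 → 7² + 10² = 49 + 100 = 149
149 = (9,5)_16 → 9² + 5² = 81 + 25 = 106
106 = (6,10)_16 → 6² + 10² = 36 + 100 = 136
136 = (8,8)_16 → 8² + 8² = 64 + 64 = 128
128 = (8,0)_16 → 8² + 0² = 64 + 0 = 64
64 = (4,0)_16 → 4² + 0² = 16 + 0 = 16
16 = (1,0)_16 → 1² + 0² = 1 + 0 = 1  — reached 1.
That took 8 steps.

8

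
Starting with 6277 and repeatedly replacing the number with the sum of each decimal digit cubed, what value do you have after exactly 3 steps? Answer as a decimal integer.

6277 → 6³ + 2³ + 7³ + 7³ = 216 + 8 + 343 + 343 = 910
910 → 9³ + 1³ + 0³ = 729 + 1 + 0 = 730
730 → 7³ + 3³ + 0³ = 343 + 27 + 0 = 370

370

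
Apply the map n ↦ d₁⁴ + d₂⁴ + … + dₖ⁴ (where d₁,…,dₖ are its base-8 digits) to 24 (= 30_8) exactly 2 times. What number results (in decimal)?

18

24 = (3,0)_8 → 3⁴ + 0⁴ = 81 + 0 = 81
81 = (1,2,1)_8 → 1⁴ + 2⁴ + 1⁴ = 1 + 16 + 1 = 18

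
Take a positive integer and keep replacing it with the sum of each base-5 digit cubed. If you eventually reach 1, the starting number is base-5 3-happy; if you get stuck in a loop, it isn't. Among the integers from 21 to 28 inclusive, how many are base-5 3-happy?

1

21: 21 → 65 → 35 → 9 → 65  (repeats 65)
22: 22 → 72 → 80 → 28 → 28  (repeats 28)
23: 23 → 91 → 55 → 9 → 65 → 35 → 9  (repeats 9)
24: 24 → 128 → 28 → 28  (repeats 28)
25: 25 → 1  (reaches 1)
26: 26 → 2 → 8 → 28 → 28  (repeats 28)
27: 27 → 9 → 65 → 35 → 9  (repeats 9)
28: 28 → 28  (repeats 28)
base-5 3-happy: 25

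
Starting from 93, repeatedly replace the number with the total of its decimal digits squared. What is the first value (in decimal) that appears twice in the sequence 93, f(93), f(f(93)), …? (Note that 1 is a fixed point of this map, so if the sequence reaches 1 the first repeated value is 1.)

93 → 9² + 3² = 90
90 → 9² + 0² = 81
81 → 8² + 1² = 65
65 → 6² + 5² = 61
61 → 6² + 1² = 37
37 → 3² + 7² = 58
58 → 5² + 8² = 89
89 → 8² + 9² = 145
145 → 1² + 4² + 5² = 42
42 → 4² + 2² = 20
20 → 2² + 0² = 4
4 → 4² = 16
16 → 1² + 6² = 37  — 37 already appeared earlier.

37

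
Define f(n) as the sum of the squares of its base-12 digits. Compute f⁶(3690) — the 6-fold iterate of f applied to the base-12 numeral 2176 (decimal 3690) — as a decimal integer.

50

3690 = (2,1,7,6)_12 → 2² + 1² + 7² + 6² = 90
90 = (7,6)_12 → 7² + 6² = 85
85 = (7,1)_12 → 7² + 1² = 50
50 = (4,2)_12 → 4² + 2² = 20
20 = (1,8)_12 → 1² + 8² = 65
65 = (5,5)_12 → 5² + 5² = 50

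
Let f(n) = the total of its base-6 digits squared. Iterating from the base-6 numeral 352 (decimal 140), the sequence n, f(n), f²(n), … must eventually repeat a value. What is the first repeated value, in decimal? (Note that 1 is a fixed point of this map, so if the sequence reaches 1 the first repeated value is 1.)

140 = (3,5,2)_6 → 3² + 5² + 2² = 9 + 25 + 4 = 38
38 = (1,0,2)_6 → 1² + 0² + 2² = 1 + 0 + 4 = 5
5 = (5)_6 → 5² = 25
25 = (4,1)_6 → 4² + 1² = 16 + 1 = 17
17 = (2,5)_6 → 2² + 5² = 4 + 25 = 29
29 = (4,5)_6 → 4² + 5² = 16 + 25 = 41
41 = (1,0,5)_6 → 1² + 0² + 5² = 1 + 0 + 25 = 26
26 = (4,2)_6 → 4² + 2² = 16 + 4 = 20
20 = (3,2)_6 → 3² + 2² = 9 + 4 = 13
13 = (2,1)_6 → 2² + 1² = 4 + 1 = 5  — 5 already appeared earlier.

5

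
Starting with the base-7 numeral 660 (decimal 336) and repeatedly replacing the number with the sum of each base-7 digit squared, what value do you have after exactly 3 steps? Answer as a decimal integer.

336 = (6,6,0)_7 → 6² + 6² + 0² = 36 + 36 + 0 = 72
72 = (1,3,2)_7 → 1² + 3² + 2² = 1 + 9 + 4 = 14
14 = (2,0)_7 → 2² + 0² = 4 + 0 = 4

4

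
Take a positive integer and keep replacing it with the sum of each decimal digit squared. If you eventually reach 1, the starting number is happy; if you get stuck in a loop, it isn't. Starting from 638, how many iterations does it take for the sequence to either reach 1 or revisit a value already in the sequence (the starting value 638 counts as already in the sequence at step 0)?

638 → 6² + 3² + 8² = 109
109 → 1² + 0² + 9² = 82
82 → 8² + 2² = 68
68 → 6² + 8² = 100
100 → 1² + 0² + 0² = 1  — reached 1.
That took 5 steps.

5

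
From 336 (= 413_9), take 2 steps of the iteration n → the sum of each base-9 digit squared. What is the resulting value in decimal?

68

336 = (4,1,3)_9 → 4² + 1² + 3² = 16 + 1 + 9 = 26
26 = (2,8)_9 → 2² + 8² = 4 + 64 = 68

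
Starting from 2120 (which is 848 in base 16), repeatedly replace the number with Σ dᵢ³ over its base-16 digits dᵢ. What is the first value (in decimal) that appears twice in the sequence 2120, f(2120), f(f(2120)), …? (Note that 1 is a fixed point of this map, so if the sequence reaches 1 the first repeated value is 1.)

2120 = (8,4,8)_16 → 1088
1088 = (4,4,0)_16 → 128
128 = (8,0)_16 → 512
512 = (2,0,0)_16 → 8
8 = (8)_16 → 512  — 512 already appeared earlier.

512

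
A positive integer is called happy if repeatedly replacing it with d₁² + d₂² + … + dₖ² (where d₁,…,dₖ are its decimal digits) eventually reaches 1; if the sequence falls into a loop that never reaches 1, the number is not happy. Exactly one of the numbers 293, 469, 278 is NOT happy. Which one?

278

293: 293 → 94 → 97 → 130 → 10 → 1  — reaches 1 (happy)
469: 469 → 133 → 19 → 82 → 68 → 100 → 1  — reaches 1 (happy)
278: 278 → 117 → 51 → 26 → 40 → 16 → 37 → 58 → 89 → 145 → 42 → 20 → 4 → 16  — repeats 16 (not happy)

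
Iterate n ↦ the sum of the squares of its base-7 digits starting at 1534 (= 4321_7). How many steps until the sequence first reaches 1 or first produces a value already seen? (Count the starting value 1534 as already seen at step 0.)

1534 = (4,3,2,1)_7 → 4² + 3² + 2² + 1² = 16 + 9 + 4 + 1 = 30
30 = (4,2)_7 → 4² + 2² = 16 + 4 = 20
20 = (2,6)_7 → 2² + 6² = 4 + 36 = 40
40 = (5,5)_7 → 5² + 5² = 25 + 25 = 50
50 = (1,0,1)_7 → 1² + 0² + 1² = 1 + 0 + 1 = 2
2 = (2)_7 → 2² = 4
4 = (4)_7 → 4² = 16
16 = (2,2)_7 → 2² + 2² = 4 + 4 = 8
8 = (1,1)_7 → 1² + 1² = 1 + 1 = 2  — 2 repeats.
That took 9 steps.

9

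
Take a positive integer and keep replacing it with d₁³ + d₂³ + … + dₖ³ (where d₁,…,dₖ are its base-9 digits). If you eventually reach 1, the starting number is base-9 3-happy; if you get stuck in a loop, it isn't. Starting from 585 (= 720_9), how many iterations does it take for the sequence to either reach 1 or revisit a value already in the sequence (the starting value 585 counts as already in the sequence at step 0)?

5

585 = (7,2,0)_9 → 351
351 = (4,3,0)_9 → 91
91 = (1,1,1)_9 → 3
3 = (3)_9 → 27
27 = (3,0)_9 → 27  — 27 repeats.
That took 5 steps.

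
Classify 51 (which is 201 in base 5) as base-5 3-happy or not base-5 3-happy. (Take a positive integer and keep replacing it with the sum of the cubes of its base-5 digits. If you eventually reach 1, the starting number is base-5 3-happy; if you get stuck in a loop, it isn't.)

51 = (2,0,1)_5 → 2³ + 0³ + 1³ = 8 + 0 + 1 = 9
9 = (1,4)_5 → 1³ + 4³ = 1 + 64 = 65
65 = (2,3,0)_5 → 2³ + 3³ + 0³ = 8 + 27 + 0 = 35
35 = (1,2,0)_5 → 1³ + 2³ + 0³ = 1 + 8 + 0 = 9  — 9 already seen; the sequence cycles without reaching 1.

not base-5 3-happy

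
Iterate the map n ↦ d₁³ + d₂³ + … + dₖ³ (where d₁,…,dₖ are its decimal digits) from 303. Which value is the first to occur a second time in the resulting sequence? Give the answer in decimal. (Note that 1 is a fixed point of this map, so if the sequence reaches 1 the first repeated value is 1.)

303 → 3³ + 0³ + 3³ = 27 + 0 + 27 = 54
54 → 5³ + 4³ = 125 + 64 = 189
189 → 1³ + 8³ + 9³ = 1 + 512 + 729 = 1242
1242 → 1³ + 2³ + 4³ + 2³ = 1 + 8 + 64 + 8 = 81
81 → 8³ + 1³ = 512 + 1 = 513
513 → 5³ + 1³ + 3³ = 125 + 1 + 27 = 153
153 → 1³ + 5³ + 3³ = 1 + 125 + 27 = 153  — 153 already appeared earlier.

153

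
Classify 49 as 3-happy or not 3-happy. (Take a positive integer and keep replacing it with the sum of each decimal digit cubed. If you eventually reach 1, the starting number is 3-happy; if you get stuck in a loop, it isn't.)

49 → 4³ + 9³ = 793
793 → 7³ + 9³ + 3³ = 1099
1099 → 1³ + 0³ + 9³ + 9³ = 1459
1459 → 1³ + 4³ + 5³ + 9³ = 919
919 → 9³ + 1³ + 9³ = 1459  — 1459 already seen; the sequence cycles without reaching 1.

not 3-happy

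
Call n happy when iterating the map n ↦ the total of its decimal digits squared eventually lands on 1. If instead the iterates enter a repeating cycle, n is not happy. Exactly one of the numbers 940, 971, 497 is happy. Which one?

940

940: 940 → 97 → 130 → 10 → 1  — reaches 1 (happy)
971: 971 → 131 → 11 → 2 → 4 → 16 → 37 → 58 → 89 → 145 → 42 → 20 → 4  — repeats 4 (not happy)
497: 497 → 146 → 53 → 34 → 25 → 29 → 85 → 89 → 145 → 42 → 20 → 4 → 16 → 37 → 58 → 89  — repeats 89 (not happy)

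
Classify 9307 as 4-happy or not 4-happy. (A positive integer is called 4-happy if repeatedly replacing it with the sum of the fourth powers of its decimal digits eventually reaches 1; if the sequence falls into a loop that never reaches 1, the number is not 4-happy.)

9307 → 9⁴ + 3⁴ + 0⁴ + 7⁴ = 6561 + 81 + 0 + 2401 = 9043
9043 → 9⁴ + 0⁴ + 4⁴ + 3⁴ = 6561 + 0 + 256 + 81 = 6898
6898 → 6⁴ + 8⁴ + 9⁴ + 8⁴ = 1296 + 4096 + 6561 + 4096 = 16049
16049 → 1⁴ + 6⁴ + 0⁴ + 4⁴ + 9⁴ = 1 + 1296 + 0 + 256 + 6561 = 8114
8114 → 8⁴ + 1⁴ + 1⁴ + 4⁴ = 4096 + 1 + 1 + 256 = 4354
4354 → 4⁴ + 3⁴ + 5⁴ + 4⁴ = 256 + 81 + 625 + 256 = 1218
1218 → 1⁴ + 2⁴ + 1⁴ + 8⁴ = 1 + 16 + 1 + 4096 = 4114
4114 → 4⁴ + 1⁴ + 1⁴ + 4⁴ = 256 + 1 + 1 + 256 = 514
514 → 5⁴ + 1⁴ + 4⁴ = 625 + 1 + 256 = 882
882 → 8⁴ + 8⁴ + 2⁴ = 4096 + 4096 + 16 = 8208
8208 → 8⁴ + 2⁴ + 0⁴ + 8⁴ = 4096 + 16 + 0 + 4096 = 8208  — 8208 already seen; the sequence cycles without reaching 1.

not 4-happy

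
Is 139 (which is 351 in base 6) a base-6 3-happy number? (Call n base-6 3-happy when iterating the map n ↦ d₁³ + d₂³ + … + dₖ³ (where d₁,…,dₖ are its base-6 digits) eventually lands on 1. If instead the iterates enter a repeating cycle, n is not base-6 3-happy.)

base-6 3-happy

139 = (3,5,1)_6 → 153
153 = (4,1,3)_6 → 92
92 = (2,3,2)_6 → 43
43 = (1,1,1)_6 → 3
3 = (3)_6 → 27
27 = (4,3)_6 → 91
91 = (2,3,1)_6 → 36
36 = (1,0,0)_6 → 1  — reached 1.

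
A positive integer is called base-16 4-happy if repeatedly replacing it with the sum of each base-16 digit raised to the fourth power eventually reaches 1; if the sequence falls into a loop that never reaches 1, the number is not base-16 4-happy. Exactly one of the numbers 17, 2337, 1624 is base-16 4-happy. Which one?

17: 17 → 2 → 16 → 1  — reaches 1 (base-16 4-happy)
2337: 2337 → 6578 → 21219 → 39138 → 49089 → 86003 → 101588 → 53650 → 35139 → 10994 → 60657 → 109778 → 59314 → 55474 → 47314 → 47314  — repeats 47314 (not base-16 4-happy)
1624: 1624 → 6017 → 6499 → 7939 → 50707 → 22114 → 3233 → 30737 → 6499  — repeats 6499 (not base-16 4-happy)

17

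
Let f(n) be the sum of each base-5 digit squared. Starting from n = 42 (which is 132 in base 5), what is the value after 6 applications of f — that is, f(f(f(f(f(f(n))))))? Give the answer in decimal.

42 = (1,3,2)_5 → 1² + 3² + 2² = 1 + 9 + 4 = 14
14 = (2,4)_5 → 2² + 4² = 4 + 16 = 20
20 = (4,0)_5 → 4² + 0² = 16 + 0 = 16
16 = (3,1)_5 → 3² + 1² = 9 + 1 = 10
10 = (2,0)_5 → 2² + 0² = 4 + 0 = 4
4 = (4)_5 → 4² = 16

16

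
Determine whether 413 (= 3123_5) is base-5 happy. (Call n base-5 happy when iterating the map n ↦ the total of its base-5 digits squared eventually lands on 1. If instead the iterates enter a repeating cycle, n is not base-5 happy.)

413 = (3,1,2,3)_5 → 3² + 1² + 2² + 3² = 23
23 = (4,3)_5 → 4² + 3² = 25
25 = (1,0,0)_5 → 1² + 0² + 0² = 1  — reached 1.

base-5 happy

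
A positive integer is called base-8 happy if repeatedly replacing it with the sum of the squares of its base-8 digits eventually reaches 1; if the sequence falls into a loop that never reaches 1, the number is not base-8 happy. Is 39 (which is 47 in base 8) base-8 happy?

39 = (4,7)_8 → 65
65 = (1,0,1)_8 → 2
2 = (2)_8 → 4
4 = (4)_8 → 16
16 = (2,0)_8 → 4  — 4 already seen; the sequence cycles without reaching 1.

not base-8 happy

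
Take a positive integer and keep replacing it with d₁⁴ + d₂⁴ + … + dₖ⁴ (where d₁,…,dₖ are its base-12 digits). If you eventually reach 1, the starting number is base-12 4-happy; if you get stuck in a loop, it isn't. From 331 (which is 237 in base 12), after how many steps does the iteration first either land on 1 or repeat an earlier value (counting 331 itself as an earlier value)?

331 = (2,3,7)_12 → 2⁴ + 3⁴ + 7⁴ = 16 + 81 + 2401 = 2498
2498 = (1,5,4,2)_12 → 1⁴ + 5⁴ + 4⁴ + 2⁴ = 1 + 625 + 256 + 16 = 898
898 = (6,2,10)_12 → 6⁴ + 2⁴ + 10⁴ = 1296 + 16 + 10000 = 11312
11312 = (6,6,6,8)_12 → 6⁴ + 6⁴ + 6⁴ + 8⁴ = 1296 + 1296 + 1296 + 4096 = 7984
7984 = (4,7,5,4)_12 → 4⁴ + 7⁴ + 5⁴ + 4⁴ = 256 + 2401 + 625 + 256 = 3538
3538 = (2,0,6,10)_12 → 2⁴ + 0⁴ + 6⁴ + 10⁴ = 16 + 0 + 1296 + 10000 = 11312  — 11312 repeats.
That took 6 steps.

6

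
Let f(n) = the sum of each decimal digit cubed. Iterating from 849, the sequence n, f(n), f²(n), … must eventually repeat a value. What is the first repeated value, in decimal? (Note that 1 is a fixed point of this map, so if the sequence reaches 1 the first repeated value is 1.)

849 → 8³ + 4³ + 9³ = 512 + 64 + 729 = 1305
1305 → 1³ + 3³ + 0³ + 5³ = 1 + 27 + 0 + 125 = 153
153 → 1³ + 5³ + 3³ = 1 + 125 + 27 = 153  — 153 already appeared earlier.

153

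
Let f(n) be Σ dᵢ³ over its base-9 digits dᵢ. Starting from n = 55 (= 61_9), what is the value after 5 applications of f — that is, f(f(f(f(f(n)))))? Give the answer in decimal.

55 = (6,1)_9 → 217
217 = (2,6,1)_9 → 225
225 = (2,7,0)_9 → 351
351 = (4,3,0)_9 → 91
91 = (1,1,1)_9 → 3

3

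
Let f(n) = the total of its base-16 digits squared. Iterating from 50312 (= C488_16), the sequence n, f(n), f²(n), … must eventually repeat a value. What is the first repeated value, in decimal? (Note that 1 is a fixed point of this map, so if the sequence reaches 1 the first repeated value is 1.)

169

50312 = (12,4,8,8)_16 → 12² + 4² + 8² + 8² = 288
288 = (1,2,0)_16 → 1² + 2² + 0² = 5
5 = (5)_16 → 5² = 25
25 = (1,9)_16 → 1² + 9² = 82
82 = (5,2)_16 → 5² + 2² = 29
29 = (1,13)_16 → 1² + 13² = 170
170 = (10,10)_16 → 10² + 10² = 200
200 = (12,8)_16 → 12² + 8² = 208
208 = (13,0)_16 → 13² + 0² = 169
169 = (10,9)_16 → 10² + 9² = 181
181 = (11,5)_16 → 11² + 5² = 146
146 = (9,2)_16 → 9² + 2² = 85
85 = (5,5)_16 → 5² + 5² = 50
50 = (3,2)_16 → 3² + 2² = 13
13 = (13)_16 → 13² = 169  — 169 already appeared earlier.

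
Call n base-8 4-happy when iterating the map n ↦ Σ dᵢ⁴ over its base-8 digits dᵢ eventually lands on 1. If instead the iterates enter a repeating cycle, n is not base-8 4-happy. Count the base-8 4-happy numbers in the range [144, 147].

1

144: 144 → 32 → 256 → 256  — not base-8 4-happy
145: 145 → 33 → 257 → 257  — not base-8 4-happy
146: 146 → 48 → 1296 → 288 → 512 → 1  — base-8 4-happy
147: 147 → 113 → 1298 → 304 → 1552 → 97 → 258 → 272 → 272  — not base-8 4-happy
base-8 4-happy: 146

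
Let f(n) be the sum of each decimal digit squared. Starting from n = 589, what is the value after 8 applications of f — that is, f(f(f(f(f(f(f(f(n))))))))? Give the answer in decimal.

42

589 → 170
170 → 50
50 → 25
25 → 29
29 → 85
85 → 89
89 → 145
145 → 42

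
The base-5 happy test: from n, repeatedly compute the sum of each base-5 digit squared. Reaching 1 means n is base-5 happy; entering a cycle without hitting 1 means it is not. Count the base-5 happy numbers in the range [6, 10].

1

6: 6 → 2 → 4 → 16 → 10 → 4  — not base-5 happy
7: 7 → 5 → 1  — base-5 happy
8: 8 → 10 → 4 → 16 → 10  — not base-5 happy
9: 9 → 17 → 13 → 13  — not base-5 happy
10: 10 → 4 → 16 → 10  — not base-5 happy
base-5 happy: 7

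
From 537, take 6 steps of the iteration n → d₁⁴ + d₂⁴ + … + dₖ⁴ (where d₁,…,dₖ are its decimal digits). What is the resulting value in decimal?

537 → 5⁴ + 3⁴ + 7⁴ = 3107
3107 → 3⁴ + 1⁴ + 0⁴ + 7⁴ = 2483
2483 → 2⁴ + 4⁴ + 8⁴ + 3⁴ = 4449
4449 → 4⁴ + 4⁴ + 4⁴ + 9⁴ = 7329
7329 → 7⁴ + 3⁴ + 2⁴ + 9⁴ = 9059
9059 → 9⁴ + 0⁴ + 5⁴ + 9⁴ = 13747

13747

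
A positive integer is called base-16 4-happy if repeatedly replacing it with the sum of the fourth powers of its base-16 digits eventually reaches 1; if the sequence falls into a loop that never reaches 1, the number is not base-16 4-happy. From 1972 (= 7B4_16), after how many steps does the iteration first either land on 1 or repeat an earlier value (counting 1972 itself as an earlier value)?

1972 = (7,11,4)_16 → 17298
17298 = (4,3,9,2)_16 → 6914
6914 = (1,11,0,2)_16 → 14658
14658 = (3,9,4,2)_16 → 6914  — 6914 repeats.
That took 4 steps.

4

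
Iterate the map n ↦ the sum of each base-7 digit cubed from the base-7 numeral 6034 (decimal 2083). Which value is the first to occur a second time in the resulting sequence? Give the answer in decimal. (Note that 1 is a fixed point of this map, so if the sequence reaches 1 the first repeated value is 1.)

1

2083 = (6,0,3,4)_7 → 6³ + 0³ + 3³ + 4³ = 216 + 0 + 27 + 64 = 307
307 = (6,1,6)_7 → 6³ + 1³ + 6³ = 216 + 1 + 216 = 433
433 = (1,1,5,6)_7 → 1³ + 1³ + 5³ + 6³ = 1 + 1 + 125 + 216 = 343
343 = (1,0,0,0)_7 → 1³ + 0³ + 0³ + 0³ = 1 + 0 + 0 + 0 = 1  — reached the fixed point 1.
1 → 1, so 1 is the first repeated value.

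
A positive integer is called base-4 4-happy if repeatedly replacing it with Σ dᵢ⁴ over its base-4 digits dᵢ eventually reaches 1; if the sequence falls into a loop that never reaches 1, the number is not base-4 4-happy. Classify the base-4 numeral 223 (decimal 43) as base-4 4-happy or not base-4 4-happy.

43 = (2,2,3)_4 → 2⁴ + 2⁴ + 3⁴ = 16 + 16 + 81 = 113
113 = (1,3,0,1)_4 → 1⁴ + 3⁴ + 0⁴ + 1⁴ = 1 + 81 + 0 + 1 = 83
83 = (1,1,0,3)_4 → 1⁴ + 1⁴ + 0⁴ + 3⁴ = 1 + 1 + 0 + 81 = 83  — 83 already seen; the sequence cycles without reaching 1.

not base-4 4-happy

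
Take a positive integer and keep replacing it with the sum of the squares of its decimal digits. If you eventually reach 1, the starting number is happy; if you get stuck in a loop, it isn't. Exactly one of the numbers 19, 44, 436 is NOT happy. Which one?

436

19: 19 → 82 → 68 → 100 → 1  — reaches 1 (happy)
44: 44 → 32 → 13 → 10 → 1  — reaches 1 (happy)
436: 436 → 61 → 37 → 58 → 89 → 145 → 42 → 20 → 4 → 16 → 37  — repeats 37 (not happy)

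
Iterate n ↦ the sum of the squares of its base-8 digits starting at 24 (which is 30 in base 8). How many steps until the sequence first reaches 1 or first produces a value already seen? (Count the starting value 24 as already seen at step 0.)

24 = (3,0)_8 → 3² + 0² = 9
9 = (1,1)_8 → 1² + 1² = 2
2 = (2)_8 → 2² = 4
4 = (4)_8 → 4² = 16
16 = (2,0)_8 → 2² + 0² = 4  — 4 repeats.
That took 5 steps.

5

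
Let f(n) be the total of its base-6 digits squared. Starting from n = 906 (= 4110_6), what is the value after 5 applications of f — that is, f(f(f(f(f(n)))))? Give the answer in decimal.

29

906 = (4,1,1,0)_6 → 18
18 = (3,0)_6 → 9
9 = (1,3)_6 → 10
10 = (1,4)_6 → 17
17 = (2,5)_6 → 29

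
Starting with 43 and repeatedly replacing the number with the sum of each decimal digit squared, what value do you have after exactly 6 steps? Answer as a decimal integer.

43 → 4² + 3² = 16 + 9 = 25
25 → 2² + 5² = 4 + 25 = 29
29 → 2² + 9² = 4 + 81 = 85
85 → 8² + 5² = 64 + 25 = 89
89 → 8² + 9² = 64 + 81 = 145
145 → 1² + 4² + 5² = 1 + 16 + 25 = 42

42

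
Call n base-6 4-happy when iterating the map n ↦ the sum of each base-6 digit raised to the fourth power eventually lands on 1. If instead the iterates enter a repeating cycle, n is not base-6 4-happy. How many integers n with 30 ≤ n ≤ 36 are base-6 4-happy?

1

30: 30 → 625 → 658 → 338 → 114 → 82 → 273 → 164 → 353 → 963 → 609 → 978 → 338  (repeats 338)
31: 31 → 626 → 673 → 338 → 114 → 82 → 273 → 164 → 353 → 963 → 609 → 978 → 338  (repeats 338)
32: 32 → 641 → 1522 → 259 → 4 → 256 → 258 → 3 → 81 → 98 → 288 → 17 → 641  (repeats 641)
33: 33 → 706 → 419 → 1332 → 2 → 16 → 272 → 99 → 353 → 963 → 609 → 978 → 338 → 114 → 82 → 273 → 164 → 353  (repeats 353)
34: 34 → 881 → 897 → 962 → 544 → 353 → 963 → 609 → 978 → 338 → 114 → 82 → 273 → 164 → 353  (repeats 353)
35: 35 → 1250 → 1153 → 642 → 1266 → 1251 → 1218 → 1331 → 1251  (repeats 1251)
36: 36 → 1  (reaches 1)
base-6 4-happy: 36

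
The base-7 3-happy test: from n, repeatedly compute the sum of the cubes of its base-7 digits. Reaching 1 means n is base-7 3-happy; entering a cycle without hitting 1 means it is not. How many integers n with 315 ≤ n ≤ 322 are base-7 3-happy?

1

315: 315 → 243 → 405 → 219 → 99 → 9 → 9  — not base-7 3-happy
316: 316 → 244 → 496 → 244  — not base-7 3-happy
317: 317 → 251 → 341 → 557 → 137 → 197 → 65 → 17 → 35 → 125 → 251  — not base-7 3-happy
318: 318 → 270 → 216 → 288 → 342 → 648 → 282 → 258 → 342  — not base-7 3-happy
319: 319 → 307 → 433 → 343 → 1  — base-7 3-happy
320: 320 → 368 → 92 → 218 → 92  — not base-7 3-happy
321: 321 → 459 → 81 → 129 → 99 → 9 → 9  — not base-7 3-happy
322: 322 → 280 → 250 → 250  — not base-7 3-happy
base-7 3-happy: 319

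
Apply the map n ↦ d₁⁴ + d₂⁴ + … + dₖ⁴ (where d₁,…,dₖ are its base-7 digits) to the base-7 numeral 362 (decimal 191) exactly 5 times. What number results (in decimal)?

963

191 = (3,6,2)_7 → 3⁴ + 6⁴ + 2⁴ = 1393
1393 = (4,0,3,0)_7 → 4⁴ + 0⁴ + 3⁴ + 0⁴ = 337
337 = (6,6,1)_7 → 6⁴ + 6⁴ + 1⁴ = 2593
2593 = (1,0,3,6,3)_7 → 1⁴ + 0⁴ + 3⁴ + 6⁴ + 3⁴ = 1459
1459 = (4,1,5,3)_7 → 4⁴ + 1⁴ + 5⁴ + 3⁴ = 963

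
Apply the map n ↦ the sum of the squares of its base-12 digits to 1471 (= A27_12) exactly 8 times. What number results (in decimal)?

1471 = (10,2,7)_12 → 153
153 = (1,0,9)_12 → 82
82 = (6,10)_12 → 136
136 = (11,4)_12 → 137
137 = (11,5)_12 → 146
146 = (1,0,2)_12 → 5
5 = (5)_12 → 25
25 = (2,1)_12 → 5

5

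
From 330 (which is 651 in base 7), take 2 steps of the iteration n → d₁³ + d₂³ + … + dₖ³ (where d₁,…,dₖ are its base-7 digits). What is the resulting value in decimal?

648

330 = (6,5,1)_7 → 342
342 = (6,6,6)_7 → 648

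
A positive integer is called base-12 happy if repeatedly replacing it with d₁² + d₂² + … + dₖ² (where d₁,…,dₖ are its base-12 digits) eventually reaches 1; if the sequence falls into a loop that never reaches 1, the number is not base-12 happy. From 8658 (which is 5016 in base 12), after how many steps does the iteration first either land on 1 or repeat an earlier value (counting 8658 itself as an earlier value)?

8658 = (5,0,1,6)_12 → 5² + 0² + 1² + 6² = 62
62 = (5,2)_12 → 5² + 2² = 29
29 = (2,5)_12 → 2² + 5² = 29  — 29 repeats.
That took 3 steps.

3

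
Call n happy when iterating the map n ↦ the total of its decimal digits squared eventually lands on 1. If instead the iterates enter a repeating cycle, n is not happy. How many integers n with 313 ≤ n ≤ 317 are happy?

313: 313 → 19 → 82 → 68 → 100 → 1  (reaches 1)
314: 314 → 26 → 40 → 16 → 37 → 58 → 89 → 145 → 42 → 20 → 4 → 16  (repeats 16)
315: 315 → 35 → 34 → 25 → 29 → 85 → 89 → 145 → 42 → 20 → 4 → 16 → 37 → 58 → 89  (repeats 89)
316: 316 → 46 → 52 → 29 → 85 → 89 → 145 → 42 → 20 → 4 → 16 → 37 → 58 → 89  (repeats 89)
317: 317 → 59 → 106 → 37 → 58 → 89 → 145 → 42 → 20 → 4 → 16 → 37  (repeats 37)
happy: 313

1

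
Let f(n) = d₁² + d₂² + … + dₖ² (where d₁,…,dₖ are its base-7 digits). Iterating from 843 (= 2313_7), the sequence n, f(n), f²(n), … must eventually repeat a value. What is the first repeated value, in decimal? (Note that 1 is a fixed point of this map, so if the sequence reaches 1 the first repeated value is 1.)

13

843 = (2,3,1,3)_7 → 2² + 3² + 1² + 3² = 23
23 = (3,2)_7 → 3² + 2² = 13
13 = (1,6)_7 → 1² + 6² = 37
37 = (5,2)_7 → 5² + 2² = 29
29 = (4,1)_7 → 4² + 1² = 17
17 = (2,3)_7 → 2² + 3² = 13  — 13 already appeared earlier.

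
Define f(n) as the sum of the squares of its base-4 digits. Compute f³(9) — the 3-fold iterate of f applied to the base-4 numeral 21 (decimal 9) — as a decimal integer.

4

9 = (2,1)_4 → 2² + 1² = 4 + 1 = 5
5 = (1,1)_4 → 1² + 1² = 1 + 1 = 2
2 = (2)_4 → 2² = 4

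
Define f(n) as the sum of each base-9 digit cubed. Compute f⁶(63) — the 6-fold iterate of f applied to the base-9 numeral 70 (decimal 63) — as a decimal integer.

63 = (7,0)_9 → 343
343 = (4,2,1)_9 → 73
73 = (8,1)_9 → 513
513 = (6,3,0)_9 → 243
243 = (3,0,0)_9 → 27
27 = (3,0)_9 → 27

27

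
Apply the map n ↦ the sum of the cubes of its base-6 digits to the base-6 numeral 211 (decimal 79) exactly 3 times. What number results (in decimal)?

190

79 = (2,1,1)_6 → 2³ + 1³ + 1³ = 10
10 = (1,4)_6 → 1³ + 4³ = 65
65 = (1,4,5)_6 → 1³ + 4³ + 5³ = 190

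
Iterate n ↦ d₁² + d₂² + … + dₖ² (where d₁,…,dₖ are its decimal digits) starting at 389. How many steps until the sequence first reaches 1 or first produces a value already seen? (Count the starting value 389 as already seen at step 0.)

10

389 → 3² + 8² + 9² = 154
154 → 1² + 5² + 4² = 42
42 → 4² + 2² = 20
20 → 2² + 0² = 4
4 → 4² = 16
16 → 1² + 6² = 37
37 → 3² + 7² = 58
58 → 5² + 8² = 89
89 → 8² + 9² = 145
145 → 1² + 4² + 5² = 42  — 42 repeats.
That took 10 steps.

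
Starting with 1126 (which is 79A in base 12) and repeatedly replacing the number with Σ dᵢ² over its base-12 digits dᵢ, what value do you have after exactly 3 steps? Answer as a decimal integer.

52

1126 = (7,9,10)_12 → 230
230 = (1,7,2)_12 → 54
54 = (4,6)_12 → 52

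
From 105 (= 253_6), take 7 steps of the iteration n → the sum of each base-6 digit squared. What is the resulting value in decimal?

26

105 = (2,5,3)_6 → 2² + 5² + 3² = 38
38 = (1,0,2)_6 → 1² + 0² + 2² = 5
5 = (5)_6 → 5² = 25
25 = (4,1)_6 → 4² + 1² = 17
17 = (2,5)_6 → 2² + 5² = 29
29 = (4,5)_6 → 4² + 5² = 41
41 = (1,0,5)_6 → 1² + 0² + 5² = 26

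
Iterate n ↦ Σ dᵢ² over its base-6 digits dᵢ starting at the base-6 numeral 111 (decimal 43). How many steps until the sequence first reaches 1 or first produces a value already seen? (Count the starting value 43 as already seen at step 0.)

43 = (1,1,1)_6 → 1² + 1² + 1² = 1 + 1 + 1 = 3
3 = (3)_6 → 3² = 9
9 = (1,3)_6 → 1² + 3² = 1 + 9 = 10
10 = (1,4)_6 → 1² + 4² = 1 + 16 = 17
17 = (2,5)_6 → 2² + 5² = 4 + 25 = 29
29 = (4,5)_6 → 4² + 5² = 16 + 25 = 41
41 = (1,0,5)_6 → 1² + 0² + 5² = 1 + 0 + 25 = 26
26 = (4,2)_6 → 4² + 2² = 16 + 4 = 20
20 = (3,2)_6 → 3² + 2² = 9 + 4 = 13
13 = (2,1)_6 → 2² + 1² = 4 + 1 = 5
5 = (5)_6 → 5² = 25
25 = (4,1)_6 → 4² + 1² = 16 + 1 = 17  — 17 repeats.
That took 12 steps.

12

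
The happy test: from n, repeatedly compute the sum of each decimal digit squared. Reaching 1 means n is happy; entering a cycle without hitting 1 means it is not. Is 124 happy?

not happy

124 → 1² + 2² + 4² = 1 + 4 + 16 = 21
21 → 2² + 1² = 4 + 1 = 5
5 → 5² = 25
25 → 2² + 5² = 4 + 25 = 29
29 → 2² + 9² = 4 + 81 = 85
85 → 8² + 5² = 64 + 25 = 89
89 → 8² + 9² = 64 + 81 = 145
145 → 1² + 4² + 5² = 1 + 16 + 25 = 42
42 → 4² + 2² = 16 + 4 = 20
20 → 2² + 0² = 4 + 0 = 4
4 → 4² = 16
16 → 1² + 6² = 1 + 36 = 37
37 → 3² + 7² = 9 + 49 = 58
58 → 5² + 8² = 25 + 64 = 89  — 89 already seen; the sequence cycles without reaching 1.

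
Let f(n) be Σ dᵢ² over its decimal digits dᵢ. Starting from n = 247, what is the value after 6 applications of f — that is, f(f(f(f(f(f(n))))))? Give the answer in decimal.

247 → 2² + 4² + 7² = 69
69 → 6² + 9² = 117
117 → 1² + 1² + 7² = 51
51 → 5² + 1² = 26
26 → 2² + 6² = 40
40 → 4² + 0² = 16

16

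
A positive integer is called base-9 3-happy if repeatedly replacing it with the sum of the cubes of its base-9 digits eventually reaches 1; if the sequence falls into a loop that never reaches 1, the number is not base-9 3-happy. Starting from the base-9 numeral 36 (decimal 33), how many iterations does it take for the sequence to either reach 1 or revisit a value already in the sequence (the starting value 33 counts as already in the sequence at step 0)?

33 = (3,6)_9 → 243
243 = (3,0,0)_9 → 27
27 = (3,0)_9 → 27  — 27 repeats.
That took 3 steps.

3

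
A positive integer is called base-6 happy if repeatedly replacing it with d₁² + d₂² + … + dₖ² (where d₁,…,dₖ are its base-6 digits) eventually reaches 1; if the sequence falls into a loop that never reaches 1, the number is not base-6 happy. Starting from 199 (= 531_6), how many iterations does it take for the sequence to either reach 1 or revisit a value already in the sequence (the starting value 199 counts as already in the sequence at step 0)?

13

199 = (5,3,1)_6 → 35
35 = (5,5)_6 → 50
50 = (1,2,2)_6 → 9
9 = (1,3)_6 → 10
10 = (1,4)_6 → 17
17 = (2,5)_6 → 29
29 = (4,5)_6 → 41
41 = (1,0,5)_6 → 26
26 = (4,2)_6 → 20
20 = (3,2)_6 → 13
13 = (2,1)_6 → 5
5 = (5)_6 → 25
25 = (4,1)_6 → 17  — 17 repeats.
That took 13 steps.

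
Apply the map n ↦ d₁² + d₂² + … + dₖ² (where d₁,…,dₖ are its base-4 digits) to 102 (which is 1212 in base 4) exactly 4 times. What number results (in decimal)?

102 = (1,2,1,2)_4 → 10
10 = (2,2)_4 → 8
8 = (2,0)_4 → 4
4 = (1,0)_4 → 1

1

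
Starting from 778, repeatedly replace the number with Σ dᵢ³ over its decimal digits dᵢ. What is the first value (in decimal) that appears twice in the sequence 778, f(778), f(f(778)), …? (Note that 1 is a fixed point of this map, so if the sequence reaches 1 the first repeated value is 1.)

1

778 → 1198
1198 → 1243
1243 → 100
100 → 1  — reached the fixed point 1.
1 → 1, so 1 is the first repeated value.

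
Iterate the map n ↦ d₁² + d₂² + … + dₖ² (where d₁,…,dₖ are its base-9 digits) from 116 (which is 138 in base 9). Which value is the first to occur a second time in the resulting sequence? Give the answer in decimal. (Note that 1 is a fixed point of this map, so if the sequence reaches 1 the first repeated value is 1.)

74

116 = (1,3,8)_9 → 74
74 = (8,2)_9 → 68
68 = (7,5)_9 → 74  — 74 already appeared earlier.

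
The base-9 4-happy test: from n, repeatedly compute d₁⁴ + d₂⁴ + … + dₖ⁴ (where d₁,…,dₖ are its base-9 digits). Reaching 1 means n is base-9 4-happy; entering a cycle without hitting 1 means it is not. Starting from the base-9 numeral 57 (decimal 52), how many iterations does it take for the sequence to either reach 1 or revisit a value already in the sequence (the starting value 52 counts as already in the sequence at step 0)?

14

52 = (5,7)_9 → 3026
3026 = (4,1,3,2)_9 → 354
354 = (4,3,3)_9 → 418
418 = (5,1,4)_9 → 882
882 = (1,1,8,0)_9 → 4098
4098 = (5,5,5,3)_9 → 1956
1956 = (2,6,1,3)_9 → 1394
1394 = (1,8,1,8)_9 → 8194
8194 = (1,2,2,1,4)_9 → 290
290 = (3,5,2)_9 → 722
722 = (8,8,2)_9 → 8208
8208 = (1,2,2,3,0)_9 → 114
114 = (1,3,6)_9 → 1378
1378 = (1,8,0,1)_9 → 4098  — 4098 repeats.
That took 14 steps.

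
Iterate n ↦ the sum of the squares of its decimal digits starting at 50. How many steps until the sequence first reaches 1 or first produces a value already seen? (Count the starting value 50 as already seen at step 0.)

50 → 25
25 → 29
29 → 85
85 → 89
89 → 145
145 → 42
42 → 20
20 → 4
4 → 16
16 → 37
37 → 58
58 → 89  — 89 repeats.
That took 12 steps.

12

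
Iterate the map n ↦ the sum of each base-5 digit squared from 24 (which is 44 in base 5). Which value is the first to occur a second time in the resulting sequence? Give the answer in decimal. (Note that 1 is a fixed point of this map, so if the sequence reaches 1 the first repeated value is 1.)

4

24 = (4,4)_5 → 4² + 4² = 32
32 = (1,1,2)_5 → 1² + 1² + 2² = 6
6 = (1,1)_5 → 1² + 1² = 2
2 = (2)_5 → 2² = 4
4 = (4)_5 → 4² = 16
16 = (3,1)_5 → 3² + 1² = 10
10 = (2,0)_5 → 2² + 0² = 4  — 4 already appeared earlier.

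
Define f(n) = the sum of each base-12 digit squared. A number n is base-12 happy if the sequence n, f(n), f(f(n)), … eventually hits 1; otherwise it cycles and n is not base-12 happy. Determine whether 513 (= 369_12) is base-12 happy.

513 = (3,6,9)_12 → 3² + 6² + 9² = 9 + 36 + 81 = 126
126 = (10,6)_12 → 10² + 6² = 100 + 36 = 136
136 = (11,4)_12 → 11² + 4² = 121 + 16 = 137
137 = (11,5)_12 → 11² + 5² = 121 + 25 = 146
146 = (1,0,2)_12 → 1² + 0² + 2² = 1 + 0 + 4 = 5
5 = (5)_12 → 5² = 25
25 = (2,1)_12 → 2² + 1² = 4 + 1 = 5  — 5 already seen; the sequence cycles without reaching 1.

not base-12 happy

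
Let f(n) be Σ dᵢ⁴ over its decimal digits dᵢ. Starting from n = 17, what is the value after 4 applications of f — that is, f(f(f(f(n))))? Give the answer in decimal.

17 → 1⁴ + 7⁴ = 1 + 2401 = 2402
2402 → 2⁴ + 4⁴ + 0⁴ + 2⁴ = 16 + 256 + 0 + 16 = 288
288 → 2⁴ + 8⁴ + 8⁴ = 16 + 4096 + 4096 = 8208
8208 → 8⁴ + 2⁴ + 0⁴ + 8⁴ = 4096 + 16 + 0 + 4096 = 8208

8208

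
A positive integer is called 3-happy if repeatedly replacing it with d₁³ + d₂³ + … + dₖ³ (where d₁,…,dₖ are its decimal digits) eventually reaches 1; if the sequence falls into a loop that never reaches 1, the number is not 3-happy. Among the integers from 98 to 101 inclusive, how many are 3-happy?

98: 98 → 1241 → 74 → 407 → 407  — not 3-happy
99: 99 → 1458 → 702 → 351 → 153 → 153  — not 3-happy
100: 100 → 1  — 3-happy
101: 101 → 2 → 8 → 512 → 134 → 92 → 737 → 713 → 371 → 371  — not 3-happy
3-happy: 100

1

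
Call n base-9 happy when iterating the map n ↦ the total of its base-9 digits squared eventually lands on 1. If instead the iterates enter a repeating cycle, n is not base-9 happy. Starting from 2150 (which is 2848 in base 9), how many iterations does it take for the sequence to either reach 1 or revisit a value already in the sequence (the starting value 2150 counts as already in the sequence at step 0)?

2150 = (2,8,4,8)_9 → 2² + 8² + 4² + 8² = 4 + 64 + 16 + 64 = 148
148 = (1,7,4)_9 → 1² + 7² + 4² = 1 + 49 + 16 = 66
66 = (7,3)_9 → 7² + 3² = 49 + 9 = 58
58 = (6,4)_9 → 6² + 4² = 36 + 16 = 52
52 = (5,7)_9 → 5² + 7² = 25 + 49 = 74
74 = (8,2)_9 → 8² + 2² = 64 + 4 = 68
68 = (7,5)_9 → 7² + 5² = 49 + 25 = 74  — 74 repeats.
That took 7 steps.

7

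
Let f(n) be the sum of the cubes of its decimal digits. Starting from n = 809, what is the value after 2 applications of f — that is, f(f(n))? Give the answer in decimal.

74

809 → 8³ + 0³ + 9³ = 1241
1241 → 1³ + 2³ + 4³ + 1³ = 74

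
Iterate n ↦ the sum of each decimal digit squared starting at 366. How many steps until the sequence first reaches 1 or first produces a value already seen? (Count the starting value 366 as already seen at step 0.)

12

366 → 3² + 6² + 6² = 81
81 → 8² + 1² = 65
65 → 6² + 5² = 61
61 → 6² + 1² = 37
37 → 3² + 7² = 58
58 → 5² + 8² = 89
89 → 8² + 9² = 145
145 → 1² + 4² + 5² = 42
42 → 4² + 2² = 20
20 → 2² + 0² = 4
4 → 4² = 16
16 → 1² + 6² = 37  — 37 repeats.
That took 12 steps.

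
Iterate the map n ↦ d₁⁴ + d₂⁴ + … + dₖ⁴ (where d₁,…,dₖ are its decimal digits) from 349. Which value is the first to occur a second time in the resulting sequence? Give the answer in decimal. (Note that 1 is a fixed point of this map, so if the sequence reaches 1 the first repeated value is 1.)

349 → 6898
6898 → 16049
16049 → 8114
8114 → 4354
4354 → 1218
1218 → 4114
4114 → 514
514 → 882
882 → 8208
8208 → 8208  — 8208 already appeared earlier.

8208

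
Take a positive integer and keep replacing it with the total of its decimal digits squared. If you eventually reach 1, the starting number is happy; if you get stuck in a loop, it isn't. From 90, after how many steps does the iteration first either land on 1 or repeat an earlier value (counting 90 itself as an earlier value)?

12

90 → 9² + 0² = 81
81 → 8² + 1² = 65
65 → 6² + 5² = 61
61 → 6² + 1² = 37
37 → 3² + 7² = 58
58 → 5² + 8² = 89
89 → 8² + 9² = 145
145 → 1² + 4² + 5² = 42
42 → 4² + 2² = 20
20 → 2² + 0² = 4
4 → 4² = 16
16 → 1² + 6² = 37  — 37 repeats.
That took 12 steps.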